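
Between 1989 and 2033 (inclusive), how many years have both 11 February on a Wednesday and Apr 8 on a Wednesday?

4

Check each year's weekday for 11 February and Apr 8:
  1989: Sat/Sat  1990: Sun/Sun  1991: Mon/Mon  1992: Tue/Wed  1993: Thu/Thu  1994: Fri/Fri  1995: Sat/Sat  1996: Sun/Mon  1997: Tue/Tue  1998: Wed/Wed ✓  1999: Thu/Thu  2000: Fri/Sat  2001: Sun/Sun  2002: Mon/Mon  …(17 more)…  2020: Tue/Wed  2021: Thu/Thu  2022: Fri/Fri  2023: Sat/Sat  2024: Sun/Mon  2025: Tue/Tue  2026: Wed/Wed ✓  2027: Thu/Thu  2028: Fri/Sat  2029: Sun/Sun  2030: Mon/Mon  2031: Tue/Tue  2032: Wed/Thu  2033: Fri/Fri
Both conditions hold in: 1998, 2009, 2015, 2026 — 4.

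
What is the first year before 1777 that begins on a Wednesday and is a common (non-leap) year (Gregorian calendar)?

1766

Jan 1 advances by 2 weekdays after a leap year and by 1 after a common year.
1777: Jan 1 is Wednesday.
1776: Monday (leap)
1775: Sunday
1774: Saturday
1773: Friday
1772: Wednesday (leap)
1771: Tuesday
1770: Monday
1769: Sunday
1768: Friday (leap)
1767: Thursday
1766: Wednesday
1766 begins on a Wednesday and is a common year.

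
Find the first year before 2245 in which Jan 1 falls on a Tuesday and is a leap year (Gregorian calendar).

Jan 1 advances by 2 weekdays after a leap year and by 1 after a common year.
2245: Jan 1 is Wednesday.
2244: Monday (leap)
2243: Sunday
2242: Saturday
2241: Friday
2240: Wednesday (leap)
2239: Tuesday
2238: Monday
2237: Sunday
2236: Friday (leap)
2235: Thursday
2234: Wednesday
2233: Tuesday
2232: Sunday (leap)
2231: Saturday
2230: Friday
2229: Thursday
2228: Tuesday (leap)
2228 begins on a Tuesday and is a leap year.

2228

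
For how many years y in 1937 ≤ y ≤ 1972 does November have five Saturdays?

November has 30 days; it has five Saturdays when Saturday falls among the first (month-length − 28) days — i.e. when November 1 is one of Saturday/Friday.
November 1 by year: 1937:Mon 1938:Tue 1939:Wed 1940:Fri✓ 1941:Sat✓ 1942:Sun 1943:Mon 1944:Wed 1945:Thu 1946:Fri✓ 1947:Sat✓ 1948:Mon 1949:Tue 1950:Wed 1951:Thu …(6 more)… 1958:Sat✓ 1959:Sun 1960:Tue 1961:Wed 1962:Thu 1963:Fri✓ 1964:Sun 1965:Mon 1966:Tue 1967:Wed 1968:Fri✓ 1969:Sat✓ 1970:Sun 1971:Mon 1972:Wed
Years with five Saturdays: 1940, 1941, 1946, 1947, 1952, 1957, 1958, 1963, 1968, 1969 → 10.

10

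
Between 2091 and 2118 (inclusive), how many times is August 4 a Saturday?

Track August 4's weekday year by year (advancing +1, or +2 across a Feb 29):
  2091: Sat ✓  2092: Mon (+2)  2093: Tue (+1)  2094: Wed (+1)  2095: Thu (+1)
  2096: Sat (+2) ✓  2097: Sun (+1)  2098: Mon (+1)  2099: Tue (+1)  2100: Wed (+1)
  2101: Thu (+1)  2102: Fri (+1)  2103: Sat (+1) ✓  2104: Mon (+2)  2105: Tue (+1)
  2106: Wed (+1)  2107: Thu (+1)  2108: Sat (+2) ✓  2109: Sun (+1)  2110: Mon (+1)
  2111: Tue (+1)  2112: Thu (+2)  2113: Fri (+1)  2114: Sat (+1) ✓  2115: Sun (+1)
  2116: Tue (+2)  2117: Wed (+1)  2118: Thu (+1)
Saturday years: 2091, 2096, 2103, 2108, 2114 — 5 in total.

5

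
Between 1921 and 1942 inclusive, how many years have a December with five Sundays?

9

December has 31 days; it has five Sundays when Sunday falls among the first (month-length − 28) days — i.e. when December 1 is one of Sunday/Saturday/Friday.
December 1 by year: 1921:Thu 1922:Fri✓ 1923:Sat✓ 1924:Mon 1925:Tue 1926:Wed 1927:Thu 1928:Sat✓ 1929:Sun✓ 1930:Mon 1931:Tue 1932:Thu 1933:Fri✓ 1934:Sat✓ 1935:Sun✓ 1936:Tue 1937:Wed 1938:Thu 1939:Fri✓ 1940:Sun✓ 1941:Mon 1942:Tue
Years with five Sundays: 1922, 1923, 1928, 1929, 1933, 1934, 1935, 1939, 1940 → 9.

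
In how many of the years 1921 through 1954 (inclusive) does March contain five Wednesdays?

March has 31 days; it has five Wednesdays when Wednesday falls among the first (month-length − 28) days — i.e. when March 1 is one of Wednesday/Tuesday/Monday.
March 1 by year: 1921:Tue✓ 1922:Wed✓ 1923:Thu 1924:Sat 1925:Sun 1926:Mon✓ 1927:Tue✓ 1928:Thu 1929:Fri 1930:Sat 1931:Sun 1932:Tue✓ 1933:Wed✓ 1934:Thu 1935:Fri …(4 more)… 1940:Fri 1941:Sat 1942:Sun 1943:Mon✓ 1944:Wed✓ 1945:Thu 1946:Fri 1947:Sat 1948:Mon✓ 1949:Tue✓ 1950:Wed✓ 1951:Thu 1952:Sat 1953:Sun 1954:Mon✓
Years with five Wednesdays: 1921, 1922, 1926, 1927, 1932, 1933, 1937, 1938, 1939, 1943, 1944, 1948, 1949, 1950, 1954 → 15.

15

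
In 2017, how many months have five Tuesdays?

4

A month of length L has five Tuesdays iff its first Tuesday is on day ≤ L−28 (so day 1–3 in a 31-day month, 1–2 in a 30-day month, day 1 in a leap February).
Checking each month of 2017: Jan starts Sun (31d) ✓; Feb starts Wed (28d); Mar starts Wed (31d); Apr starts Sat (30d); May starts Mon (31d) ✓; Jun starts Thu (30d); Jul starts Sat (31d); Aug starts Tue (31d) ✓; Sep starts Fri (30d); Oct starts Sun (31d) ✓; Nov starts Wed (30d); Dec starts Fri (31d).
Five-Tuesday months: January, May, August, October → 4.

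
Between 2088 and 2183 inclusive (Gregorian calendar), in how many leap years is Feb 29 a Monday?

3

Leap years in 2088–2183: 23 of them.
Feb 29 weekday advances by 5 (mod 7) from one leap year to the next four years later (or differs when a century non-leap intervenes).
Leap-day weekdays: 2088:Sun 2092:Fri 2096:Wed 2104:Fri 2108:Wed 2112:Mon✓ 2116:Sat 2120:Thu 2124:Tue 2128:Sun 2132:Fri 2136:Wed 2140:Mon✓ 2144:Sat 2148:Thu 2152:Tue 2156:Sun 2160:Fri 2164:Wed 2168:Mon✓ 2172:Sat 2176:Thu 2180:Tue
Monday: 2112, 2140, 2168 → 3.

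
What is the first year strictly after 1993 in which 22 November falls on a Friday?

From one year to the next, a fixed date's weekday advances by 1, or by 2 when a Feb 29 lies between the two dates.
1993: November 22 is Monday.
1994: Tuesday (+1)
1995: Wednesday (+1)
1996: Friday (+2)
22 November falls on a Friday in 1996.

1996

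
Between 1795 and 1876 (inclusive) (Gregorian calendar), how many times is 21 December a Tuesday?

Track 21 December's weekday year by year (advancing +1, or +2 across a Feb 29):
  1795: Mon  1796: Wed (+2)  1797: Thu (+1)  1798: Fri (+1)  1799: Sat (+1)
  1800: Sun (+1)  1801: Mon (+1)  1802: Tue (+1) ✓  1803: Wed (+1)  1804: Fri (+2)
  1805: Sat (+1)  1806: Sun (+1)  1807: Mon (+1)  1808: Wed (+2)  … (54 more years) …
  1863: Mon (+1)  1864: Wed (+2)  1865: Thu (+1)  1866: Fri (+1)  1867: Sat (+1)
  1868: Mon (+2)  1869: Tue (+1) ✓  1870: Wed (+1)  1871: Thu (+1)  1872: Sat (+2)
  1873: Sun (+1)  1874: Mon (+1)  1875: Tue (+1) ✓  1876: Thu (+2)
Tuesday years: 1802, 1813, 1819, 1824, 1830, 1841, 1847, 1852, 1858, 1869, 1875 — 11 in total.

11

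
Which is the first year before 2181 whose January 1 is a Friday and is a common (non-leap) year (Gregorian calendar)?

Jan 1 advances by 2 weekdays after a leap year and by 1 after a common year.
2181: Jan 1 is Monday.
2180: Saturday (leap)
2179: Friday
2179 begins on a Friday and is a common year.

2179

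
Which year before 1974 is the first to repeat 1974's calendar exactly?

Two years share a calendar iff Jan 1 falls on the same weekday and both are leap or both are common. 1974: Jan 1 is Tuesday, common year.
1973: Jan 1 Monday, common
1972: Jan 1 Saturday, leap
1971: Jan 1 Friday, common
1970: Jan 1 Thursday, common
1969: Jan 1 Wednesday, common
1968: Jan 1 Monday, leap
1967: Jan 1 Sunday, common
1966: Jan 1 Saturday, common
1965: Jan 1 Friday, common
1964: Jan 1 Wednesday, leap
1963: Jan 1 Tuesday, common
1963 matches on both conditions.

1963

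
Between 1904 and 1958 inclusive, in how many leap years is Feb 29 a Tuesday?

2

Leap years in 1904–1958: 14 of them.
Feb 29 weekday advances by 5 (mod 7) from one leap year to the next four years later (or differs when a century non-leap intervenes).
Leap-day weekdays: 1904:Mon 1908:Sat 1912:Thu 1916:Tue✓ 1920:Sun 1924:Fri 1928:Wed 1932:Mon 1936:Sat 1940:Thu 1944:Tue✓ 1948:Sun 1952:Fri 1956:Wed
Tuesday: 1916, 1944 → 2.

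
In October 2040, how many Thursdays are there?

October 2040 has 31 days and begins on Monday.
The first Thursday is October 4.
Thursdays fall on 4, 11, 18, 25 — that's 4.

4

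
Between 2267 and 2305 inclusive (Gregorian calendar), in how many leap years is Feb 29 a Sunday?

Leap years in 2267–2305: 9 of them.
Feb 29 weekday advances by 5 (mod 7) from one leap year to the next four years later (or differs when a century non-leap intervenes).
Leap-day weekdays: 2268:Sat 2272:Thu 2276:Tue 2280:Sun✓ 2284:Fri 2288:Wed 2292:Mon 2296:Sat 2304:Mon
Sunday: 2280 → 1.

1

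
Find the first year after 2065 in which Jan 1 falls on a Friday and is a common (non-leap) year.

2066

Jan 1 advances by 2 weekdays after a leap year and by 1 after a common year.
2065: Jan 1 is Thursday.
2066: Friday
2066 begins on a Friday and is a common year.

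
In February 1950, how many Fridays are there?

February 1950 has 28 days and begins on Wednesday.
The first Friday is February 3.
Fridays fall on 3, 10, 17, 24 — that's 4.

4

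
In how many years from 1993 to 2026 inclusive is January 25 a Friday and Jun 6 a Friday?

1

Check each year's weekday for January 25 and Jun 6:
  1993: Mon/Sun  1994: Tue/Mon  1995: Wed/Tue  1996: Thu/Thu  1997: Sat/Fri  1998: Sun/Sat  1999: Mon/Sun  2000: Tue/Tue  2001: Thu/Wed  2002: Fri/Thu  2003: Sat/Fri  2004: Sun/Sun  2005: Tue/Mon  2006: Wed/Tue  …(6 more)…  2013: Fri/Thu  2014: Sat/Fri  2015: Sun/Sat  2016: Mon/Mon  2017: Wed/Tue  2018: Thu/Wed  2019: Fri/Thu  2020: Sat/Sat  2021: Mon/Sun  2022: Tue/Mon  2023: Wed/Tue  2024: Thu/Thu  2025: Sat/Fri  2026: Sun/Sat
Both conditions hold in: 2008 — 1.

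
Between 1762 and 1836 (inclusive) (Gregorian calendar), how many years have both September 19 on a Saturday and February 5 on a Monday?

0

Check each year's weekday for September 19 and February 5:
  1762: Sun/Fri  1763: Mon/Sat  1764: Wed/Sun  1765: Thu/Tue  1766: Fri/Wed  1767: Sat/Thu  1768: Mon/Fri  1769: Tue/Sun  1770: Wed/Mon  1771: Thu/Tue  1772: Sat/Wed  1773: Sun/Fri  1774: Mon/Sat  1775: Tue/Sun  …(47 more)…  1823: Fri/Wed  1824: Sun/Thu  1825: Mon/Sat  1826: Tue/Sun  1827: Wed/Mon  1828: Fri/Tue  1829: Sat/Thu  1830: Sun/Fri  1831: Mon/Sat  1832: Wed/Sun  1833: Thu/Tue  1834: Fri/Wed  1835: Sat/Thu  1836: Mon/Fri
Both conditions hold in: no year — 0.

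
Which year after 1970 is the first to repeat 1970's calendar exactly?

Two years share a calendar iff Jan 1 falls on the same weekday and both are leap or both are common. 1970: Jan 1 is Thursday, common year.
1971: Jan 1 Friday, common
1972: Jan 1 Saturday, leap
1973: Jan 1 Monday, common
1974: Jan 1 Tuesday, common
1975: Jan 1 Wednesday, common
1976: Jan 1 Thursday, leap
1977: Jan 1 Saturday, common
1978: Jan 1 Sunday, common
1979: Jan 1 Monday, common
1980: Jan 1 Tuesday, leap
1981: Jan 1 Thursday, common
1981 matches on both conditions.

1981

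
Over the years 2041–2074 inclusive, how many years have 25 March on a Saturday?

5

Track 25 March's weekday year by year (advancing +1, or +2 across a Feb 29):
  2041: Mon  2042: Tue (+1)  2043: Wed (+1)  2044: Fri (+2)  2045: Sat (+1) ✓
  2046: Sun (+1)  2047: Mon (+1)  2048: Wed (+2)  2049: Thu (+1)  2050: Fri (+1)
  2051: Sat (+1) ✓  2052: Mon (+2)  2053: Tue (+1)  2054: Wed (+1)  … (6 more years) …
  2061: Fri (+1)  2062: Sat (+1) ✓  2063: Sun (+1)  2064: Tue (+2)  2065: Wed (+1)
  2066: Thu (+1)  2067: Fri (+1)  2068: Sun (+2)  2069: Mon (+1)  2070: Tue (+1)
  2071: Wed (+1)  2072: Fri (+2)  2073: Sat (+1) ✓  2074: Sun (+1)
Saturday years: 2045, 2051, 2056, 2062, 2073 — 5 in total.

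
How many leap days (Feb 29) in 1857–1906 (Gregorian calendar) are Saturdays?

2

Leap years in 1857–1906: 11 of them.
Feb 29 weekday advances by 5 (mod 7) from one leap year to the next four years later (or differs when a century non-leap intervenes).
Leap-day weekdays: 1860:Wed 1864:Mon 1868:Sat✓ 1872:Thu 1876:Tue 1880:Sun 1884:Fri 1888:Wed 1892:Mon 1896:Sat✓ 1904:Mon
Saturday: 1868, 1896 → 2.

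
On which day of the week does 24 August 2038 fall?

January 1, 2038 is a Friday.
August 24 is day 236 of the year, i.e. 235 days after Jan 1.
235 mod 7 = 4, so advance 4 weekdays from Friday: Tuesday.

Tuesday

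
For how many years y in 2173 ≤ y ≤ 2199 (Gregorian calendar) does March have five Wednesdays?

12

March has 31 days; it has five Wednesdays when Wednesday falls among the first (month-length − 28) days — i.e. when March 1 is one of Wednesday/Tuesday/Monday.
March 1 by year: 2173:Mon✓ 2174:Tue✓ 2175:Wed✓ 2176:Fri 2177:Sat 2178:Sun 2179:Mon✓ 2180:Wed✓ 2181:Thu 2182:Fri 2183:Sat 2184:Mon✓ 2185:Tue✓ 2186:Wed✓ 2187:Thu 2188:Sat 2189:Sun 2190:Mon✓ 2191:Tue✓ 2192:Thu 2193:Fri 2194:Sat 2195:Sun 2196:Tue✓ 2197:Wed✓ 2198:Thu 2199:Fri
Years with five Wednesdays: 2173, 2174, 2175, 2179, 2180, 2184, 2185, 2186, 2190, 2191, 2196, 2197 → 12.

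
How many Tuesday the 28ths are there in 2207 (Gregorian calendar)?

2

Check the 28th of each month of 2207: Jan 28: Wed, Feb 28: Sat, Mar 28: Sat, Apr 28: Tue, May 28: Thu, Jun 28: Sun, Jul 28: Tue, Aug 28: Fri, Sep 28: Mon, Oct 28: Wed, Nov 28: Sat, Dec 28: Mon.
Tuesday occurs in April, July — 2 months.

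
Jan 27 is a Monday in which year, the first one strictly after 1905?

From one year to the next, a fixed date's weekday advances by 1, or by 2 when a Feb 29 lies between the two dates.
1905: January 27 is Friday.
1906: Saturday (+1)
1907: Sunday (+1)
1908: Monday (+1)
Jan 27 falls on a Monday in 1908.

1908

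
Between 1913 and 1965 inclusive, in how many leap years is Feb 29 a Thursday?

1

Leap years in 1913–1965: 13 of them.
Feb 29 weekday advances by 5 (mod 7) from one leap year to the next four years later (or differs when a century non-leap intervenes).
Leap-day weekdays: 1916:Tue 1920:Sun 1924:Fri 1928:Wed 1932:Mon 1936:Sat 1940:Thu✓ 1944:Tue 1948:Sun 1952:Fri 1956:Wed 1960:Mon 1964:Sat
Thursday: 1940 → 1.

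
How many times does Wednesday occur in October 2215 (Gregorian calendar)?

4

October 2215 has 31 days and begins on Sunday.
The first Wednesday is October 4.
Wednesdays fall on 4, 11, 18, 25 — that's 4.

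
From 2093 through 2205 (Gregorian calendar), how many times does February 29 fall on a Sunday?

3

Leap years in 2093–2205: 26 of them.
Feb 29 weekday advances by 5 (mod 7) from one leap year to the next four years later (or differs when a century non-leap intervenes).
Leap-day weekdays: 2096:Wed 2104:Fri 2108:Wed 2112:Mon 2116:Sat 2120:Thu 2124:Tue 2128:Sun✓ 2132:Fri 2136:Wed 2140:Mon 2144:Sat 2148:Thu 2152:Tue 2156:Sun✓ 2160:Fri 2164:Wed 2168:Mon 2172:Sat 2176:Thu 2180:Tue 2184:Sun✓ 2188:Fri 2192:Wed 2196:Mon 2204:Wed
Sunday: 2128, 2156, 2184 → 3.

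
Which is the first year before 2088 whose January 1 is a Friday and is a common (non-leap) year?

2083

Jan 1 advances by 2 weekdays after a leap year and by 1 after a common year.
2088: Jan 1 is Thursday (leap).
2087: Wednesday
2086: Tuesday
2085: Monday
2084: Saturday (leap)
2083: Friday
2083 begins on a Friday and is a common year.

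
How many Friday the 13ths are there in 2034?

2

Check the 13th of each month of 2034: Jan 13: Fri, Feb 13: Mon, Mar 13: Mon, Apr 13: Thu, May 13: Sat, Jun 13: Tue, Jul 13: Thu, Aug 13: Sun, Sep 13: Wed, Oct 13: Fri, Nov 13: Mon, Dec 13: Wed.
Friday occurs in January, October — 2 months.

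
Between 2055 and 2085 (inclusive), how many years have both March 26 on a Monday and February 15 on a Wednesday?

Check each year's weekday for March 26 and February 15:
  2055: Fri/Mon  2056: Sun/Tue  2057: Mon/Thu  2058: Tue/Fri  2059: Wed/Sat  2060: Fri/Sun  2061: Sat/Tue  2062: Sun/Wed  2063: Mon/Thu  2064: Wed/Fri  2065: Thu/Sun  2066: Fri/Mon  2067: Sat/Tue  2068: Mon/Wed ✓  …(3 more)…  2072: Sat/Mon  2073: Sun/Wed  2074: Mon/Thu  2075: Tue/Fri  2076: Thu/Sat  2077: Fri/Mon  2078: Sat/Tue  2079: Sun/Wed  2080: Tue/Thu  2081: Wed/Sat  2082: Thu/Sun  2083: Fri/Mon  2084: Sun/Tue  2085: Mon/Thu
Both conditions hold in: 2068 — 1.

1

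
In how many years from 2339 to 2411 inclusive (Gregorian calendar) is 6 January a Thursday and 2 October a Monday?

3

Check each year's weekday for 6 January and 2 October:
  2339: Fri/Mon  2340: Sat/Wed  2341: Mon/Thu  2342: Tue/Fri  2343: Wed/Sat  2344: Thu/Mon ✓  2345: Sat/Tue  2346: Sun/Wed  2347: Mon/Thu  2348: Tue/Sat  2349: Thu/Sun  2350: Fri/Mon  2351: Sat/Tue  2352: Sun/Thu  …(45 more)…  2398: Tue/Fri  2399: Wed/Sat  2400: Thu/Mon ✓  2401: Sat/Tue  2402: Sun/Wed  2403: Mon/Thu  2404: Tue/Sat  2405: Thu/Sun  2406: Fri/Mon  2407: Sat/Tue  2408: Sun/Thu  2409: Tue/Fri  2410: Wed/Sat  2411: Thu/Sun
Both conditions hold in: 2344, 2372, 2400 — 3.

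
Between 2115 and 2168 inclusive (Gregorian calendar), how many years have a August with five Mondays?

August has 31 days; it has five Mondays when Monday falls among the first (month-length − 28) days — i.e. when August 1 is one of Monday/Sunday/Saturday.
August 1 by year: 2115:Thu 2116:Sat✓ 2117:Sun✓ 2118:Mon✓ 2119:Tue 2120:Thu 2121:Fri 2122:Sat✓ 2123:Sun✓ 2124:Tue 2125:Wed 2126:Thu 2127:Fri 2128:Sun✓ 2129:Mon✓ …(24 more)… 2154:Thu 2155:Fri 2156:Sun✓ 2157:Mon✓ 2158:Tue 2159:Wed 2160:Fri 2161:Sat✓ 2162:Sun✓ 2163:Mon✓ 2164:Wed 2165:Thu 2166:Fri 2167:Sat✓ 2168:Mon✓
Years with five Mondays: 2116, 2117, 2118, 2122, 2123, 2128, 2129, 2133, 2134, 2135, 2139, 2140, 2144, 2145, 2146, 2150, 2151, 2156, 2157, 2161, 2162, 2163, 2167, 2168 → 24.

24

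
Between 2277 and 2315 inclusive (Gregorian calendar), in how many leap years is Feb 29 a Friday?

1

Leap years in 2277–2315: 8 of them.
Feb 29 weekday advances by 5 (mod 7) from one leap year to the next four years later (or differs when a century non-leap intervenes).
Leap-day weekdays: 2280:Sun 2284:Fri✓ 2288:Wed 2292:Mon 2296:Sat 2304:Mon 2308:Sat 2312:Thu
Friday: 2284 → 1.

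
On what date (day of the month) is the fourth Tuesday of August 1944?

22

August 1, 1944 is a Tuesday, so the first Tuesday is the 1st.
The fourth Tuesday is 1 + 21 = 22.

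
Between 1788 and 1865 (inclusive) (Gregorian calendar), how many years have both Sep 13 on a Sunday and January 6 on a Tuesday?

10

Check each year's weekday for Sep 13 and January 6:
  1788: Sat/Sun  1789: Sun/Tue ✓  1790: Mon/Wed  1791: Tue/Thu  1792: Thu/Fri  1793: Fri/Sun  1794: Sat/Mon  1795: Sun/Tue ✓  1796: Tue/Wed  1797: Wed/Fri  1798: Thu/Sat  1799: Fri/Sun  1800: Sat/Mon  1801: Sun/Tue ✓  …(50 more)…  1852: Mon/Tue  1853: Tue/Thu  1854: Wed/Fri  1855: Thu/Sat  1856: Sat/Sun  1857: Sun/Tue ✓  1858: Mon/Wed  1859: Tue/Thu  1860: Thu/Fri  1861: Fri/Sun  1862: Sat/Mon  1863: Sun/Tue ✓  1864: Tue/Wed  1865: Wed/Fri
Both conditions hold in: 1789, 1795, 1801, 1807, 1818, 1829, 1835, 1846, 1857, 1863 — 10.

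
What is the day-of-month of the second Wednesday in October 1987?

14

October 1, 1987 is a Thursday, so the first Wednesday is the 7th.
The second Wednesday is 7 + 7 = 14.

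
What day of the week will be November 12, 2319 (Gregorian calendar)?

Wednesday

January 1, 2319 is a Wednesday.
November 12 is day 316 of the year, i.e. 315 days after Jan 1.
315 mod 7 = 0, so advance 0 weekdays from Wednesday: Wednesday.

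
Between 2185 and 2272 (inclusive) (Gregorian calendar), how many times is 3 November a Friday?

12

Track 3 November's weekday year by year (advancing +1, or +2 across a Feb 29):
  2185: Thu  2186: Fri (+1) ✓  2187: Sat (+1)  2188: Mon (+2)  2189: Tue (+1)
  2190: Wed (+1)  2191: Thu (+1)  2192: Sat (+2)  2193: Sun (+1)  2194: Mon (+1)
  2195: Tue (+1)  2196: Thu (+2)  2197: Fri (+1) ✓  2198: Sat (+1)  … (60 more years) …
  2259: Thu (+1)  2260: Sat (+2)  2261: Sun (+1)  2262: Mon (+1)  2263: Tue (+1)
  2264: Thu (+2)  2265: Fri (+1) ✓  2266: Sat (+1)  2267: Sun (+1)  2268: Tue (+2)
  2269: Wed (+1)  2270: Thu (+1)  2271: Fri (+1) ✓  2272: Sun (+2)
Friday years: 2186, 2197, 2209, 2215, 2220, 2226, 2237, 2243, 2248, 2254, 2265, 2271 — 12 in total.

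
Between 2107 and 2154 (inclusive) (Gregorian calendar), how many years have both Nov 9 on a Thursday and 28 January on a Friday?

2

Check each year's weekday for Nov 9 and 28 January:
  2107: Wed/Fri  2108: Fri/Sat  2109: Sat/Mon  2110: Sun/Tue  2111: Mon/Wed  2112: Wed/Thu  2113: Thu/Sat  2114: Fri/Sun  2115: Sat/Mon  2116: Mon/Tue  2117: Tue/Thu  2118: Wed/Fri  2119: Thu/Sat  2120: Sat/Sun  …(20 more)…  2141: Thu/Sat  2142: Fri/Sun  2143: Sat/Mon  2144: Mon/Tue  2145: Tue/Thu  2146: Wed/Fri  2147: Thu/Sat  2148: Sat/Sun  2149: Sun/Tue  2150: Mon/Wed  2151: Tue/Thu  2152: Thu/Fri ✓  2153: Fri/Sun  2154: Sat/Mon
Both conditions hold in: 2124, 2152 — 2.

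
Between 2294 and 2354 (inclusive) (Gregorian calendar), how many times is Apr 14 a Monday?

Track Apr 14's weekday year by year (advancing +1, or +2 across a Feb 29):
  2294: Sat  2295: Sun (+1)  2296: Tue (+2)  2297: Wed (+1)  2298: Thu (+1)
  2299: Fri (+1)  2300: Sat (+1)  2301: Sun (+1)  2302: Mon (+1) ✓  2303: Tue (+1)
  2304: Thu (+2)  2305: Fri (+1)  2306: Sat (+1)  2307: Sun (+1)  … (33 more years) …
  2341: Mon (+1) ✓  2342: Tue (+1)  2343: Wed (+1)  2344: Fri (+2)  2345: Sat (+1)
  2346: Sun (+1)  2347: Mon (+1) ✓  2348: Wed (+2)  2349: Thu (+1)  2350: Fri (+1)
  2351: Sat (+1)  2352: Mon (+2) ✓  2353: Tue (+1)  2354: Wed (+1)
Monday years: 2302, 2313, 2319, 2324, 2330, 2341, 2347, 2352 — 8 in total.

8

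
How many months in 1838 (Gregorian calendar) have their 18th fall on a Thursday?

2

Check the 18th of each month of 1838: Jan 18: Thu, Feb 18: Sun, Mar 18: Sun, Apr 18: Wed, May 18: Fri, Jun 18: Mon, Jul 18: Wed, Aug 18: Sat, Sep 18: Tue, Oct 18: Thu, Nov 18: Sun, Dec 18: Tue.
Thursday occurs in January, October — 2 months.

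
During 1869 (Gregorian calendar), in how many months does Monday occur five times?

4

A month of length L has five Mondays iff its first Monday is on day ≤ L−28 (so day 1–3 in a 31-day month, 1–2 in a 30-day month, day 1 in a leap February).
Checking each month of 1869: Jan starts Fri (31d); Feb starts Mon (28d); Mar starts Mon (31d) ✓; Apr starts Thu (30d); May starts Sat (31d) ✓; Jun starts Tue (30d); Jul starts Thu (31d); Aug starts Sun (31d) ✓; Sep starts Wed (30d); Oct starts Fri (31d); Nov starts Mon (30d) ✓; Dec starts Wed (31d).
Five-Monday months: March, May, August, November → 4.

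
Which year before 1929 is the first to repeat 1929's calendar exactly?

Two years share a calendar iff Jan 1 falls on the same weekday and both are leap or both are common. 1929: Jan 1 is Tuesday, common year.
1928: Jan 1 Sunday, leap
1927: Jan 1 Saturday, common
1926: Jan 1 Friday, common
1925: Jan 1 Thursday, common
1924: Jan 1 Tuesday, leap
1923: Jan 1 Monday, common
1922: Jan 1 Sunday, common
1921: Jan 1 Saturday, common
1920: Jan 1 Thursday, leap
1919: Jan 1 Wednesday, common
1918: Jan 1 Tuesday, common
1918 matches on both conditions.

1918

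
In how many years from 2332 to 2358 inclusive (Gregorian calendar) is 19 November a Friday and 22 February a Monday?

Check each year's weekday for 19 November and 22 February:
  2332: Sat/Mon  2333: Sun/Wed  2334: Mon/Thu  2335: Tue/Fri  2336: Thu/Sat  2337: Fri/Mon ✓  2338: Sat/Tue  2339: Sun/Wed  2340: Tue/Thu  2341: Wed/Sat  2342: Thu/Sun  2343: Fri/Mon ✓  2344: Sun/Tue  2345: Mon/Thu  2346: Tue/Fri  2347: Wed/Sat  2348: Fri/Sun  2349: Sat/Tue  2350: Sun/Wed  2351: Mon/Thu  2352: Wed/Fri  2353: Thu/Sun  2354: Fri/Mon ✓  2355: Sat/Tue  2356: Mon/Wed  2357: Tue/Fri  2358: Wed/Sat
Both conditions hold in: 2337, 2343, 2354 — 3.

3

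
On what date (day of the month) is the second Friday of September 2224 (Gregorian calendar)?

September 1, 2224 is a Wednesday, so the first Friday is the 3rd.
The second Friday is 3 + 7 = 10.

10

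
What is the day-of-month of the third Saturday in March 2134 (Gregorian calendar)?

March 1, 2134 is a Monday, so the first Saturday is the 6th.
The third Saturday is 6 + 14 = 20.

20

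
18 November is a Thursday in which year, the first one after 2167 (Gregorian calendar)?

From one year to the next, a fixed date's weekday advances by 1, or by 2 when a Feb 29 lies between the two dates.
2167: November 18 is Wednesday.
2168: Friday (+2)
2169: Saturday (+1)
2170: Sunday (+1)
2171: Monday (+1)
2172: Wednesday (+2)
2173: Thursday (+1)
18 November falls on a Thursday in 2173.

2173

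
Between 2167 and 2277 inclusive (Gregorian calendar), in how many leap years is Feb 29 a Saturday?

4

Leap years in 2167–2277: 27 of them.
Feb 29 weekday advances by 5 (mod 7) from one leap year to the next four years later (or differs when a century non-leap intervenes).
Leap-day weekdays: 2168:Mon 2172:Sat✓ 2176:Thu 2180:Tue 2184:Sun 2188:Fri 2192:Wed 2196:Mon 2204:Wed 2208:Mon 2212:Sat✓ 2216:Thu 2220:Tue 2224:Sun 2228:Fri 2232:Wed 2236:Mon 2240:Sat✓ 2244:Thu 2248:Tue 2252:Sun 2256:Fri 2260:Wed 2264:Mon 2268:Sat✓ 2272:Thu 2276:Tue
Saturday: 2172, 2212, 2240, 2268 → 4.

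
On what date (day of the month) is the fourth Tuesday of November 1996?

November 1, 1996 is a Friday, so the first Tuesday is the 5th.
The fourth Tuesday is 5 + 21 = 26.

26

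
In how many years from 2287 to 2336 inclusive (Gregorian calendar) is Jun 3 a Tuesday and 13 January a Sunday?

1

Check each year's weekday for Jun 3 and 13 January:
  2287: Fri/Thu  2288: Sun/Fri  2289: Mon/Sun  2290: Tue/Mon  2291: Wed/Tue  2292: Fri/Wed  2293: Sat/Fri  2294: Sun/Sat  2295: Mon/Sun  2296: Wed/Mon  2297: Thu/Wed  2298: Fri/Thu  2299: Sat/Fri  2300: Sun/Sat  …(22 more)…  2323: Sun/Sat  2324: Tue/Sun ✓  2325: Wed/Tue  2326: Thu/Wed  2327: Fri/Thu  2328: Sun/Fri  2329: Mon/Sun  2330: Tue/Mon  2331: Wed/Tue  2332: Fri/Wed  2333: Sat/Fri  2334: Sun/Sat  2335: Mon/Sun  2336: Wed/Mon
Both conditions hold in: 2324 — 1.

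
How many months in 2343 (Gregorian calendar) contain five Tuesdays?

A month of length L has five Tuesdays iff its first Tuesday is on day ≤ L−28 (so day 1–3 in a 31-day month, 1–2 in a 30-day month, day 1 in a leap February).
Checking each month of 2343: Jan starts Fri (31d); Feb starts Mon (28d); Mar starts Mon (31d) ✓; Apr starts Thu (30d); May starts Sat (31d); Jun starts Tue (30d) ✓; Jul starts Thu (31d); Aug starts Sun (31d) ✓; Sep starts Wed (30d); Oct starts Fri (31d); Nov starts Mon (30d) ✓; Dec starts Wed (31d).
Five-Tuesday months: March, June, August, November → 4.

4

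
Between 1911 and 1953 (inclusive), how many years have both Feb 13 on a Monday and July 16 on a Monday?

Check each year's weekday for Feb 13 and July 16:
  1911: Mon/Sun  1912: Tue/Tue  1913: Thu/Wed  1914: Fri/Thu  1915: Sat/Fri  1916: Sun/Sun  1917: Tue/Mon  1918: Wed/Tue  1919: Thu/Wed  1920: Fri/Fri  1921: Sun/Sat  1922: Mon/Sun  1923: Tue/Mon  1924: Wed/Wed  …(15 more)…  1940: Tue/Tue  1941: Thu/Wed  1942: Fri/Thu  1943: Sat/Fri  1944: Sun/Sun  1945: Tue/Mon  1946: Wed/Tue  1947: Thu/Wed  1948: Fri/Fri  1949: Sun/Sat  1950: Mon/Sun  1951: Tue/Mon  1952: Wed/Wed  1953: Fri/Thu
Both conditions hold in: 1928 — 1.

1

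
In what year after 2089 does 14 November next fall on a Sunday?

2094

From one year to the next, a fixed date's weekday advances by 1, or by 2 when a Feb 29 lies between the two dates.
2089: November 14 is Monday.
2090: Tuesday (+1)
2091: Wednesday (+1)
2092: Friday (+2)
2093: Saturday (+1)
2094: Sunday (+1)
14 November falls on a Sunday in 2094.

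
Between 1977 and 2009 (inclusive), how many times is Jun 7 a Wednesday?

Track Jun 7's weekday year by year (advancing +1, or +2 across a Feb 29):
  1977: Tue  1978: Wed (+1) ✓  1979: Thu (+1)  1980: Sat (+2)  1981: Sun (+1)
  1982: Mon (+1)  1983: Tue (+1)  1984: Thu (+2)  1985: Fri (+1)  1986: Sat (+1)
  1987: Sun (+1)  1988: Tue (+2)  1989: Wed (+1) ✓  1990: Thu (+1)  … (5 more years) …
  1996: Fri (+2)  1997: Sat (+1)  1998: Sun (+1)  1999: Mon (+1)  2000: Wed (+2) ✓
  2001: Thu (+1)  2002: Fri (+1)  2003: Sat (+1)  2004: Mon (+2)  2005: Tue (+1)
  2006: Wed (+1) ✓  2007: Thu (+1)  2008: Sat (+2)  2009: Sun (+1)
Wednesday years: 1978, 1989, 1995, 2000, 2006 — 5 in total.

5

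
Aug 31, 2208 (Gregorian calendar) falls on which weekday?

January 1, 2208 is a Friday.
August 31 is day 244 of the year, i.e. 243 days after Jan 1.
243 mod 7 = 5, so advance 5 weekdays from Friday: Wednesday.

Wednesday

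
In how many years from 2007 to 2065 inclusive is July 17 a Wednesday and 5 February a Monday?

2

Check each year's weekday for July 17 and 5 February:
  2007: Tue/Mon  2008: Thu/Tue  2009: Fri/Thu  2010: Sat/Fri  2011: Sun/Sat  2012: Tue/Sun  2013: Wed/Tue  2014: Thu/Wed  2015: Fri/Thu  2016: Sun/Fri  2017: Mon/Sun  2018: Tue/Mon  2019: Wed/Tue  2020: Fri/Wed  …(31 more)…  2052: Wed/Mon ✓  2053: Thu/Wed  2054: Fri/Thu  2055: Sat/Fri  2056: Mon/Sat  2057: Tue/Mon  2058: Wed/Tue  2059: Thu/Wed  2060: Sat/Thu  2061: Sun/Sat  2062: Mon/Sun  2063: Tue/Mon  2064: Thu/Tue  2065: Fri/Thu
Both conditions hold in: 2024, 2052 — 2.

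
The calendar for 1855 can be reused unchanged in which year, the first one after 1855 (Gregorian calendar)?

1866

Two years share a calendar iff Jan 1 falls on the same weekday and both are leap or both are common. 1855: Jan 1 is Monday, common year.
1856: Jan 1 Tuesday, leap
1857: Jan 1 Thursday, common
1858: Jan 1 Friday, common
1859: Jan 1 Saturday, common
1860: Jan 1 Sunday, leap
1861: Jan 1 Tuesday, common
1862: Jan 1 Wednesday, common
1863: Jan 1 Thursday, common
1864: Jan 1 Friday, leap
1865: Jan 1 Sunday, common
1866: Jan 1 Monday, common
1866 matches on both conditions.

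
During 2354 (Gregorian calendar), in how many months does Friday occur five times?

A month of length L has five Fridays iff its first Friday is on day ≤ L−28 (so day 1–3 in a 31-day month, 1–2 in a 30-day month, day 1 in a leap February).
Checking each month of 2354: Jan starts Fri (31d) ✓; Feb starts Mon (28d); Mar starts Mon (31d); Apr starts Thu (30d) ✓; May starts Sat (31d); Jun starts Tue (30d); Jul starts Thu (31d) ✓; Aug starts Sun (31d); Sep starts Wed (30d); Oct starts Fri (31d) ✓; Nov starts Mon (30d); Dec starts Wed (31d) ✓.
Five-Friday months: January, April, July, October, December → 5.

5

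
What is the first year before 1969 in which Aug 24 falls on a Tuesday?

From one year to the next, a fixed date's weekday advances by 1, or by 2 when a Feb 29 lies between the two dates.
1969: August 24 is Sunday.
1968: Saturday (−1)
1967: Thursday (−2)
1966: Wednesday (−1)
1965: Tuesday (−1)
Aug 24 falls on a Tuesday in 1965.

1965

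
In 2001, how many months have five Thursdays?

4

A month of length L has five Thursdays iff its first Thursday is on day ≤ L−28 (so day 1–3 in a 31-day month, 1–2 in a 30-day month, day 1 in a leap February).
Checking each month of 2001: Jan starts Mon (31d); Feb starts Thu (28d); Mar starts Thu (31d) ✓; Apr starts Sun (30d); May starts Tue (31d) ✓; Jun starts Fri (30d); Jul starts Sun (31d); Aug starts Wed (31d) ✓; Sep starts Sat (30d); Oct starts Mon (31d); Nov starts Thu (30d) ✓; Dec starts Sat (31d).
Five-Thursday months: March, May, August, November → 4.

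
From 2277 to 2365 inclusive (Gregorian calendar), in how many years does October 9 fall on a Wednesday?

13

Track October 9's weekday year by year (advancing +1, or +2 across a Feb 29):
  2277: Tue  2278: Wed (+1) ✓  2279: Thu (+1)  2280: Sat (+2)  2281: Sun (+1)
  2282: Mon (+1)  2283: Tue (+1)  2284: Thu (+2)  2285: Fri (+1)  2286: Sat (+1)
  2287: Sun (+1)  2288: Tue (+2)  2289: Wed (+1) ✓  2290: Thu (+1)  … (61 more years) …
  2352: Thu (+2)  2353: Fri (+1)  2354: Sat (+1)  2355: Sun (+1)  2356: Tue (+2)
  2357: Wed (+1) ✓  2358: Thu (+1)  2359: Fri (+1)  2360: Sun (+2)  2361: Mon (+1)
  2362: Tue (+1)  2363: Wed (+1) ✓  2364: Fri (+2)  2365: Sat (+1)
Wednesday years: 2278, 2289, 2295, 2301, 2307, 2312, 2318, 2329, 2335, 2340, 2346, 2357, 2363 — 13 in total.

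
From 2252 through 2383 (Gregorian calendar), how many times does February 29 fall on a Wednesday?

Leap years in 2252–2383: 32 of them.
Feb 29 weekday advances by 5 (mod 7) from one leap year to the next four years later (or differs when a century non-leap intervenes).
Leap-day weekdays: 2252:Sun 2256:Fri 2260:Wed✓ 2264:Mon 2268:Sat 2272:Thu 2276:Tue 2280:Sun 2284:Fri 2288:Wed✓ 2292:Mon 2296:Sat 2304:Mon …(6 more)… 2332:Mon 2336:Sat 2340:Thu 2344:Tue 2348:Sun 2352:Fri 2356:Wed✓ 2360:Mon 2364:Sat 2368:Thu 2372:Tue 2376:Sun 2380:Fri
Wednesday: 2260, 2288, 2328, 2356 → 4.

4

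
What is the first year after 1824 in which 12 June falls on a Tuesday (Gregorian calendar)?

From one year to the next, a fixed date's weekday advances by 1, or by 2 when a Feb 29 lies between the two dates.
1824: June 12 is Saturday.
1825: Sunday (+1)
1826: Monday (+1)
1827: Tuesday (+1)
12 June falls on a Tuesday in 1827.

1827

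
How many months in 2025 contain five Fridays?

4

A month of length L has five Fridays iff its first Friday is on day ≤ L−28 (so day 1–3 in a 31-day month, 1–2 in a 30-day month, day 1 in a leap February).
Checking each month of 2025: Jan starts Wed (31d) ✓; Feb starts Sat (28d); Mar starts Sat (31d); Apr starts Tue (30d); May starts Thu (31d) ✓; Jun starts Sun (30d); Jul starts Tue (31d); Aug starts Fri (31d) ✓; Sep starts Mon (30d); Oct starts Wed (31d) ✓; Nov starts Sat (30d); Dec starts Mon (31d).
Five-Friday months: January, May, August, October → 4.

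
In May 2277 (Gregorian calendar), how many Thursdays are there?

May 2277 has 31 days and begins on Tuesday.
The first Thursday is May 3.
Thursdays fall on 3, 10, 17, 24, 31 — that's 5.

5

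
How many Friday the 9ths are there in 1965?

Check the 9th of each month of 1965: Jan 9: Sat, Feb 9: Tue, Mar 9: Tue, Apr 9: Fri, May 9: Sun, Jun 9: Wed, Jul 9: Fri, Aug 9: Mon, Sep 9: Thu, Oct 9: Sat, Nov 9: Tue, Dec 9: Thu.
Friday occurs in April, July — 2 months.

2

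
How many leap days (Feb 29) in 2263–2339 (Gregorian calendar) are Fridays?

2

Leap years in 2263–2339: 18 of them.
Feb 29 weekday advances by 5 (mod 7) from one leap year to the next four years later (or differs when a century non-leap intervenes).
Leap-day weekdays: 2264:Mon 2268:Sat 2272:Thu 2276:Tue 2280:Sun 2284:Fri✓ 2288:Wed 2292:Mon 2296:Sat 2304:Mon 2308:Sat 2312:Thu 2316:Tue 2320:Sun 2324:Fri✓ 2328:Wed 2332:Mon 2336:Sat
Friday: 2284, 2324 → 2.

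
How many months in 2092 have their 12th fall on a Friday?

Check the 12th of each month of 2092: Jan 12: Sat, Feb 12: Tue, Mar 12: Wed, Apr 12: Sat, May 12: Mon, Jun 12: Thu, Jul 12: Sat, Aug 12: Tue, Sep 12: Fri, Oct 12: Sun, Nov 12: Wed, Dec 12: Fri.
Friday occurs in September, December — 2 months.

2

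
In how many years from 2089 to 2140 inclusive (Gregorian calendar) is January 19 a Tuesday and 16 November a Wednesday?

Check each year's weekday for January 19 and 16 November:
  2089: Wed/Wed  2090: Thu/Thu  2091: Fri/Fri  2092: Sat/Sun  2093: Mon/Mon  2094: Tue/Tue  2095: Wed/Wed  2096: Thu/Fri  2097: Sat/Sat  2098: Sun/Sun  2099: Mon/Mon  2100: Tue/Tue  2101: Wed/Wed  2102: Thu/Thu  …(24 more)…  2127: Sun/Sun  2128: Mon/Tue  2129: Wed/Wed  2130: Thu/Thu  2131: Fri/Fri  2132: Sat/Sun  2133: Mon/Mon  2134: Tue/Tue  2135: Wed/Wed  2136: Thu/Fri  2137: Sat/Sat  2138: Sun/Sun  2139: Mon/Mon  2140: Tue/Wed ✓
Both conditions hold in: 2112, 2140 — 2.

2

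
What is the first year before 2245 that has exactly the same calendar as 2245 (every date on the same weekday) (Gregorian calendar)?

Two years share a calendar iff Jan 1 falls on the same weekday and both are leap or both are common. 2245: Jan 1 is Wednesday, common year.
2244: Jan 1 Monday, leap
2243: Jan 1 Sunday, common
2242: Jan 1 Saturday, common
2241: Jan 1 Friday, common
2240: Jan 1 Wednesday, leap
2239: Jan 1 Tuesday, common
2238: Jan 1 Monday, common
2237: Jan 1 Sunday, common
2236: Jan 1 Friday, leap
2235: Jan 1 Thursday, common
2234: Jan 1 Wednesday, common
2234 matches on both conditions.

2234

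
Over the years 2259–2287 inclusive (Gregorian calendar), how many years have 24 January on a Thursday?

Track 24 January's weekday year by year (advancing +1, or +2 across a Feb 29):
  2259: Mon  2260: Tue (+1)  2261: Thu (+2) ✓  2262: Fri (+1)  2263: Sat (+1)
  2264: Sun (+1)  2265: Tue (+2)  2266: Wed (+1)  2267: Thu (+1) ✓  2268: Fri (+1)
  2269: Sun (+2)  2270: Mon (+1)  2271: Tue (+1)  2272: Wed (+1)  2273: Fri (+2)
  2274: Sat (+1)  2275: Sun (+1)  2276: Mon (+1)  2277: Wed (+2)  2278: Thu (+1) ✓
  2279: Fri (+1)  2280: Sat (+1)  2281: Mon (+2)  2282: Tue (+1)  2283: Wed (+1)
  2284: Thu (+1) ✓  2285: Sat (+2)  2286: Sun (+1)  2287: Mon (+1)
Thursday years: 2261, 2267, 2278, 2284 — 4 in total.

4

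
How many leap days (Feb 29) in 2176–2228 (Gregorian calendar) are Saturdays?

Leap years in 2176–2228: 13 of them.
Feb 29 weekday advances by 5 (mod 7) from one leap year to the next four years later (or differs when a century non-leap intervenes).
Leap-day weekdays: 2176:Thu 2180:Tue 2184:Sun 2188:Fri 2192:Wed 2196:Mon 2204:Wed 2208:Mon 2212:Sat✓ 2216:Thu 2220:Tue 2224:Sun 2228:Fri
Saturday: 2212 → 1.

1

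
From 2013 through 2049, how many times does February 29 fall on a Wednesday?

Leap years in 2013–2049: 9 of them.
Feb 29 weekday advances by 5 (mod 7) from one leap year to the next four years later (or differs when a century non-leap intervenes).
Leap-day weekdays: 2016:Mon 2020:Sat 2024:Thu 2028:Tue 2032:Sun 2036:Fri 2040:Wed✓ 2044:Mon 2048:Sat
Wednesday: 2040 → 1.

1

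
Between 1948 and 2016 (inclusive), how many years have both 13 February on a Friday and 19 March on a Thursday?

8

Check each year's weekday for 13 February and 19 March:
  1948: Fri/Fri  1949: Sun/Sat  1950: Mon/Sun  1951: Tue/Mon  1952: Wed/Wed  1953: Fri/Thu ✓  1954: Sat/Fri  1955: Sun/Sat  1956: Mon/Mon  1957: Wed/Tue  1958: Thu/Wed  1959: Fri/Thu ✓  1960: Sat/Sat  1961: Mon/Sun  …(41 more)…  2003: Thu/Wed  2004: Fri/Fri  2005: Sun/Sat  2006: Mon/Sun  2007: Tue/Mon  2008: Wed/Wed  2009: Fri/Thu ✓  2010: Sat/Fri  2011: Sun/Sat  2012: Mon/Mon  2013: Wed/Tue  2014: Thu/Wed  2015: Fri/Thu ✓  2016: Sat/Sat
Both conditions hold in: 1953, 1959, 1970, 1981, 1987, 1998, 2009, 2015 — 8.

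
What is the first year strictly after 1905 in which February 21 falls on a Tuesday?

From one year to the next, a fixed date's weekday advances by 1, or by 2 when a Feb 29 lies between the two dates.
1905: February 21 is Tuesday.
1906: Wednesday (+1)
1907: Thursday (+1)
1908: Friday (+1)
1909: Sunday (+2)
1910: Monday (+1)
1911: Tuesday (+1)
February 21 falls on a Tuesday in 1911.

1911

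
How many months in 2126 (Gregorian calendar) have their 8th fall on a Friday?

3

Check the 8th of each month of 2126: Jan 8: Tue, Feb 8: Fri, Mar 8: Fri, Apr 8: Mon, May 8: Wed, Jun 8: Sat, Jul 8: Mon, Aug 8: Thu, Sep 8: Sun, Oct 8: Tue, Nov 8: Fri, Dec 8: Sun.
Friday occurs in February, March, November — 3 months.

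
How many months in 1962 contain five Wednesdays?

A month of length L has five Wednesdays iff its first Wednesday is on day ≤ L−28 (so day 1–3 in a 31-day month, 1–2 in a 30-day month, day 1 in a leap February).
Checking each month of 1962: Jan starts Mon (31d) ✓; Feb starts Thu (28d); Mar starts Thu (31d); Apr starts Sun (30d); May starts Tue (31d) ✓; Jun starts Fri (30d); Jul starts Sun (31d); Aug starts Wed (31d) ✓; Sep starts Sat (30d); Oct starts Mon (31d) ✓; Nov starts Thu (30d); Dec starts Sat (31d).
Five-Wednesday months: January, May, August, October → 4.

4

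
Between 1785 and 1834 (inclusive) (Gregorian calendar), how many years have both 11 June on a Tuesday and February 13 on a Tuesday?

Check each year's weekday for 11 June and February 13:
  1785: Sat/Sun  1786: Sun/Mon  1787: Mon/Tue  1788: Wed/Wed  1789: Thu/Fri  1790: Fri/Sat  1791: Sat/Sun  1792: Mon/Mon  1793: Tue/Wed  1794: Wed/Thu  1795: Thu/Fri  1796: Sat/Sat  1797: Sun/Mon  1798: Mon/Tue  …(22 more)…  1821: Mon/Tue  1822: Tue/Wed  1823: Wed/Thu  1824: Fri/Fri  1825: Sat/Sun  1826: Sun/Mon  1827: Mon/Tue  1828: Wed/Wed  1829: Thu/Fri  1830: Fri/Sat  1831: Sat/Sun  1832: Mon/Mon  1833: Tue/Wed  1834: Wed/Thu
Both conditions hold in: 1816 — 1.

1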